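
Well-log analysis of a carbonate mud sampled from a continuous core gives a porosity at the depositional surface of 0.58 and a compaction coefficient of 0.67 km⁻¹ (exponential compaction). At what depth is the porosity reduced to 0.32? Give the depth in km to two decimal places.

0.89 km

Invert Athy's law: d = ln(n₀/n) / k
d = ln(0.58/0.32) / 0.67 = ln(1.812) / 0.67 = 0.5947 / 0.67 = 0.888 km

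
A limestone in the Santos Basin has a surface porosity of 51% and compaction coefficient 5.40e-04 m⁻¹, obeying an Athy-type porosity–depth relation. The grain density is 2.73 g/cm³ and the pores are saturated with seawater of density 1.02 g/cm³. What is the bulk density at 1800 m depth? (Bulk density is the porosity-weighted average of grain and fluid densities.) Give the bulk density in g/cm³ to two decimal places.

2.40 g/cm³

Working in km (1 km = 1000 m; β in km⁻¹ = β in m⁻¹ × 1000):
Porosity at depth: n = 0.51·exp(−0.54×1.8) = 0.51×0.3783 = 0.1929
Bulk density: ρ_b = (1−n)ρ_g + n·ρ_f = 0.8071×2.73 + 0.1929×1.02
       = 2.203 + 0.197 = 2.400 g/cm³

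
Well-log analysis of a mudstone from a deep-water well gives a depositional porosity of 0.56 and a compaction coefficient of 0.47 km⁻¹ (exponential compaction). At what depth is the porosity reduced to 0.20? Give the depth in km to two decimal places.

2.19 km

Invert Athy's law: d = ln(n₀/n) / β
d = ln(0.56/0.2) / 0.47 = ln(2.8) / 0.47 = 1.0296 / 0.47 = 2.191 km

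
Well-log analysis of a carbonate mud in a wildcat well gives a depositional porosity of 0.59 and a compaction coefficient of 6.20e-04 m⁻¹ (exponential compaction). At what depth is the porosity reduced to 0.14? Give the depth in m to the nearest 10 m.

2320 m

Working in km (1 km = 1000 m; c in km⁻¹ = c in m⁻¹ × 1000):
Invert Athy's law: Z = ln(φ₀/φ) / c
Z = ln(0.59/0.14) / 0.62 = ln(4.214) / 0.62 = 1.4385 / 0.62 = 2.320 km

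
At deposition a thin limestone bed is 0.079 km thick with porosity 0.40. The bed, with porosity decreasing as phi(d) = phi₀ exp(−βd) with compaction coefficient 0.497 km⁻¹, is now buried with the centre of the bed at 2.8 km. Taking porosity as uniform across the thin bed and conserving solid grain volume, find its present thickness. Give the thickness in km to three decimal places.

Porosity at 2.8 km: phi = 0.4·exp(−0.497×2.8) = 0.0995
Solid-volume conservation: h(1−phi) = h₀(1−phi₀) ⇒ h = h₀·(1−phi₀)/(1−phi)
h = 0.079 × (1 − 0.4)/(1 − 0.0995) = 0.079 × 0.6663 = 0.0526 km

0.053 km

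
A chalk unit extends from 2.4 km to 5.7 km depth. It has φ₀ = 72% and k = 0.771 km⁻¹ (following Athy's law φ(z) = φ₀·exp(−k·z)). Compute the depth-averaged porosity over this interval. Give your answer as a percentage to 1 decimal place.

⟨φ⟩ = (1/(z₂−z₁)) ∫ φ₀ e^(−kz) dz = φ₀·(e^(−k·z₁) − e^(−k·z₂)) / (k·(z₂−z₁))
e^(−0.771×2.4) = 0.1572; e^(−0.771×5.7) = 0.0123
⟨φ⟩ = 0.72 × (0.1572 − 0.0123) / (0.771 × 3.3) = 0.72 × 0.0569 = 0.0410

4.1%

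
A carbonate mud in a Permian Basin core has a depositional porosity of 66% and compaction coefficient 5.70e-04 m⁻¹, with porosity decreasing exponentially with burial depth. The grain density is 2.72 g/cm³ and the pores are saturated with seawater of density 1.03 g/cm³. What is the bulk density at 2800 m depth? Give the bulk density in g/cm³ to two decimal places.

2.49 g/cm³

Working in km (1 km = 1000 m; k in km⁻¹ = k in m⁻¹ × 1000):
Porosity at depth: phi = 0.66·exp(−0.57×2.8) = 0.66×0.2027 = 0.1338
Bulk density: ρ_b = (1−phi)ρ_g + phi·ρ_f = 0.8662×2.72 + 0.1338×1.03
       = 2.356 + 0.138 = 2.494 g/cm³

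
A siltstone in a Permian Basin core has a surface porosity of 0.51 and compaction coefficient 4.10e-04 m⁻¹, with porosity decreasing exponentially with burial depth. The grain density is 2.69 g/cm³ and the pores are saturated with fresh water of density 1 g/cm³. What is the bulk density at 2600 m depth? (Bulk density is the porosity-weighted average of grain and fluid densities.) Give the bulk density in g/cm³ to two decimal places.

2.39 g/cm³

Working in km (1 km = 1000 m; β in km⁻¹ = β in m⁻¹ × 1000):
Porosity at depth: φ = 0.51·exp(−0.41×2.6) = 0.51×0.3444 = 0.1756
Bulk density: ρ_b = (1−φ)ρ_g + φ·ρ_f = 0.8244×2.69 + 0.1756×1
       = 2.218 + 0.176 = 2.393 g/cm³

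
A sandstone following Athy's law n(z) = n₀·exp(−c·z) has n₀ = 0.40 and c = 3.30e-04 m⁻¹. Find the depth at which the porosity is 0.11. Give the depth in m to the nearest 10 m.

3910 m

Working in km (1 km = 1000 m; c in km⁻¹ = c in m⁻¹ × 1000):
Invert Athy's law: z = ln(n₀/n) / c
z = ln(0.4/0.11) / 0.33 = ln(3.636) / 0.33 = 1.2910 / 0.33 = 3.912 km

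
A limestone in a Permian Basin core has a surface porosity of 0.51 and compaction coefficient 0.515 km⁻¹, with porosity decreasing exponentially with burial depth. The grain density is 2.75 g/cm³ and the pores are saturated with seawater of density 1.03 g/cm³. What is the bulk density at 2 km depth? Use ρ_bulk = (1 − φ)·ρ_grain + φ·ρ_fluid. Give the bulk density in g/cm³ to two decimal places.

Porosity at depth: n = 0.51·exp(−0.515×2) = 0.51×0.3570 = 0.1821
Bulk density: ρ_b = (1−n)ρ_g + n·ρ_f = 0.8179×2.75 + 0.1821×1.03
       = 2.249 + 0.188 = 2.437 g/cm³

2.44 g/cm³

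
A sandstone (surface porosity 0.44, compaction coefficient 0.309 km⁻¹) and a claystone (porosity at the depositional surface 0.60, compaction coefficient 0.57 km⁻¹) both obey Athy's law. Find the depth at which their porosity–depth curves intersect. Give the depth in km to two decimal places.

Set phi₀ₐ e^(−cₐz) = phi₀ᵦ e^(−cᵦz) ⇒ ln(phi₀ₐ/phi₀ᵦ) = (cₐ − cᵦ)·z
z = ln(0.44/0.6) / (0.309 − 0.57) = -0.3102 / -0.261 = 1.188 km

1.19 km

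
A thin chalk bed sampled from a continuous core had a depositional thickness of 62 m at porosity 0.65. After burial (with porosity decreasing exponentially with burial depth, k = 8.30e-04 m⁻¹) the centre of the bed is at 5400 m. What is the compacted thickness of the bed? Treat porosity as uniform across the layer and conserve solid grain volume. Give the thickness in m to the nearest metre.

22 m

Working in km (1 km = 1000 m; k in km⁻¹ = k in m⁻¹ × 1000):
Porosity at 5.4 km: φ = 0.65·exp(−0.83×5.4) = 0.0074
Solid-volume conservation: h(1−φ) = h₀(1−φ₀) ⇒ h = h₀·(1−φ₀)/(1−φ)
h = 0.062 × (1 − 0.65)/(1 − 0.0074) = 0.062 × 0.3526 = 0.0219 km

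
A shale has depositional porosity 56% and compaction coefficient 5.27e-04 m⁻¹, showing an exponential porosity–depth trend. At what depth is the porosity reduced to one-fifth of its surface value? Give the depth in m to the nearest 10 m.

3050 m

Working in km (1 km = 1000 m; c in km⁻¹ = c in m⁻¹ × 1000):
phi/phi₀ = 1/5 ⇒ exp(−c·d) = 1/5 ⇒ d = ln(5) / c
d = 1.6094 / 0.527 = 3.054 km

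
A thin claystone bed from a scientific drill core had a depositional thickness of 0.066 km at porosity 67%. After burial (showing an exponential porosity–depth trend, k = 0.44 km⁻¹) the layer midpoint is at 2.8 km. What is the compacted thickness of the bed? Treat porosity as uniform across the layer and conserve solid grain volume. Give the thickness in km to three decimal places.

Porosity at 2.8 km: n = 0.67·exp(−0.44×2.8) = 0.1954
Solid-volume conservation: h(1−n) = h₀(1−n₀) ⇒ h = h₀·(1−n₀)/(1−n)
h = 0.066 × (1 − 0.67)/(1 − 0.1954) = 0.066 × 0.4102 = 0.0271 km

0.027 km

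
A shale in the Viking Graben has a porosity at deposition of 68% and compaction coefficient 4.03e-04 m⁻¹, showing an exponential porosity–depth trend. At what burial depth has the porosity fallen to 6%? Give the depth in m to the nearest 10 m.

6020 m

Working in km (1 km = 1000 m; β in km⁻¹ = β in m⁻¹ × 1000):
Invert Athy's law: z = ln(phi₀/phi) / β
z = ln(0.68/0.06) / 0.403 = ln(11.33) / 0.403 = 2.4277 / 0.403 = 6.024 km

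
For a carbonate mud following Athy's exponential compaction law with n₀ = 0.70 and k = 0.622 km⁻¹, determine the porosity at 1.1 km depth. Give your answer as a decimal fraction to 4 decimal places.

0.3531

n = n₀·exp(−k·z) = 0.7 × exp(−0.622 × 1.1) = 0.7 × exp(−0.6842)
  = 0.7 × 0.5045 = 0.3531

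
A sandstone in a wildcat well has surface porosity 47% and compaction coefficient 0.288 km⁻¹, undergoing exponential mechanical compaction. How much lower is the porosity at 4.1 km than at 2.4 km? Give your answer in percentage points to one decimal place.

φ(2.4) = 0.47·e^(−0.288×2.4) = 0.2355
φ(4.1) = 0.47·e^(−0.288×4.1) = 0.1443
Δφ = 0.2355 − 0.1443 = 0.0912

9.1 percentage points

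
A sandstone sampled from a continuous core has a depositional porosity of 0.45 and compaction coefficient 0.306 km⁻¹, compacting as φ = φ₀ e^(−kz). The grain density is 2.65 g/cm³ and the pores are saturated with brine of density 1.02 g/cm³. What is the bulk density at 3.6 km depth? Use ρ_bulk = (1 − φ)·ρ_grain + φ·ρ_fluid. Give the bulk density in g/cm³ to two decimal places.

2.41 g/cm³

Porosity at depth: φ = 0.45·exp(−0.306×3.6) = 0.45×0.3323 = 0.1496
Bulk density: ρ_b = (1−φ)ρ_g + φ·ρ_f = 0.8504×2.65 + 0.1496×1.02
       = 2.254 + 0.153 = 2.406 g/cm³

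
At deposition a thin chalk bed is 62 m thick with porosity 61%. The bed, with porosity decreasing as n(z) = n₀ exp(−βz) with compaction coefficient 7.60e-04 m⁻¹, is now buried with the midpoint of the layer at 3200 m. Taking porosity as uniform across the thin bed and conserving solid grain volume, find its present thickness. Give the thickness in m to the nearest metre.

Working in km (1 km = 1000 m; β in km⁻¹ = β in m⁻¹ × 1000):
Porosity at 3.2 km: n = 0.61·exp(−0.76×3.2) = 0.0536
Solid-volume conservation: h(1−n) = h₀(1−n₀) ⇒ h = h₀·(1−n₀)/(1−n)
h = 0.062 × (1 − 0.61)/(1 − 0.0536) = 0.062 × 0.4121 = 0.0255 km

26 m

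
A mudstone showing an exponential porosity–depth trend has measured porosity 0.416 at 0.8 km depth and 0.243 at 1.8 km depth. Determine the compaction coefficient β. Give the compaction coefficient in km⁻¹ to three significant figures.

Athy: phi(Z) = phi₀ e^(−βZ) ⇒ phi₁/phi₂ = e^{β(Z₂−Z₁)} ⇒ β = ln(phi₁/phi₂)/(Z₂−Z₁)
β = ln(0.416/0.243) / (1.8 − 0.8) = ln(1.712) / 1 = 0.5376 / 1 = 0.5376 km⁻¹

0.538 km⁻¹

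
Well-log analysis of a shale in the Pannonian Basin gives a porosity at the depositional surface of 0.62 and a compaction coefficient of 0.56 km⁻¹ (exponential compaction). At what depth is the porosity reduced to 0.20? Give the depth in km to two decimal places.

2.02 km

Invert Athy's law: d = ln(phi₀/phi) / c
d = ln(0.62/0.2) / 0.56 = ln(3.1) / 0.56 = 1.1314 / 0.56 = 2.020 km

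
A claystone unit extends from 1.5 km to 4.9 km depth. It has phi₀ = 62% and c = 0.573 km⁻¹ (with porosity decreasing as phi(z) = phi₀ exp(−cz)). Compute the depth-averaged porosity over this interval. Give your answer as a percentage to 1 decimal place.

⟨phi⟩ = (1/(z₂−z₁)) ∫ phi₀ e^(−cz) dz = phi₀·(e^(−c·z₁) − e^(−c·z₂)) / (c·(z₂−z₁))
e^(−0.573×1.5) = 0.4234; e^(−0.573×4.9) = 0.0603
⟨phi⟩ = 0.62 × (0.4234 − 0.0603) / (0.573 × 3.4) = 0.62 × 0.1863 = 0.1155

11.6%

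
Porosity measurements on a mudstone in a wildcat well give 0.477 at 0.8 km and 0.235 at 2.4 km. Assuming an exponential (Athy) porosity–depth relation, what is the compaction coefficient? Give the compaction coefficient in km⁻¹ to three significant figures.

Athy: n(d) = n₀ e^(−cd) ⇒ n₁/n₂ = e^{c(d₂−d₁)} ⇒ c = ln(n₁/n₂)/(d₂−d₁)
c = ln(0.477/0.235) / (2.4 − 0.8) = ln(2.03) / 1.6 = 0.7079 / 1.6 = 0.4425 km⁻¹

0.442 km⁻¹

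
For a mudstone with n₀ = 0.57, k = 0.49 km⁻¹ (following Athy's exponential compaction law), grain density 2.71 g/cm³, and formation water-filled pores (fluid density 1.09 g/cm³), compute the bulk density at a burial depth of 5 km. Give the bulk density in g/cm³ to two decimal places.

2.63 g/cm³

Porosity at depth: n = 0.57·exp(−0.49×5) = 0.57×0.0863 = 0.0492
Bulk density: ρ_b = (1−n)ρ_g + n·ρ_f = 0.9508×2.71 + 0.0492×1.09
       = 2.577 + 0.054 = 2.630 g/cm³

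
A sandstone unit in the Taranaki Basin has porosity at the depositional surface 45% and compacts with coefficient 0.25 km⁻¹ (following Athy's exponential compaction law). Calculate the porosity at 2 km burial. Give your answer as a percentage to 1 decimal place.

27.3%

n = n₀·exp(−k·z) = 0.45 × exp(−0.25 × 2) = 0.45 × exp(−0.5)
  = 0.45 × 0.6065 = 0.2729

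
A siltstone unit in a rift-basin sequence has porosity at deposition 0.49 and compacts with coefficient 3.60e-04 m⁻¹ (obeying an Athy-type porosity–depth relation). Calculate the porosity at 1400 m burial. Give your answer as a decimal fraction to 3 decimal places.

0.296

Working in km (1 km = 1000 m; β in km⁻¹ = β in m⁻¹ × 1000):
φ = φ₀·exp(−β·z) = 0.49 × exp(−0.36 × 1.4) = 0.49 × exp(−0.504)
  = 0.49 × 0.6041 = 0.2960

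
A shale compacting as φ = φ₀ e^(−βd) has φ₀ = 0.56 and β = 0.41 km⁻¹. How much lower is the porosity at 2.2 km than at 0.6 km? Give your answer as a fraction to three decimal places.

φ(0.6) = 0.56·e^(−0.41×0.6) = 0.4379
φ(2.2) = 0.56·e^(−0.41×2.2) = 0.2272
Δφ = 0.4379 − 0.2272 = 0.2107

0.211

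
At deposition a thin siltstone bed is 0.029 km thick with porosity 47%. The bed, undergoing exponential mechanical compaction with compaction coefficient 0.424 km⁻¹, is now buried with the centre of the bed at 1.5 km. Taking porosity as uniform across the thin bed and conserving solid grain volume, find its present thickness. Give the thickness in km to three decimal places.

Porosity at 1.5 km: φ = 0.47·exp(−0.424×1.5) = 0.2488
Solid-volume conservation: h(1−φ) = h₀(1−φ₀) ⇒ h = h₀·(1−φ₀)/(1−φ)
h = 0.029 × (1 − 0.47)/(1 − 0.2488) = 0.029 × 0.7056 = 0.0205 km

0.020 km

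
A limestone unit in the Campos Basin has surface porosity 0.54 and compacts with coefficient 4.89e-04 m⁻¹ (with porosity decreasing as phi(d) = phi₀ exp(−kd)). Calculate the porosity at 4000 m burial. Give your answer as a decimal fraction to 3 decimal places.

0.076

Working in km (1 km = 1000 m; k in km⁻¹ = k in m⁻¹ × 1000):
phi = phi₀·exp(−k·d) = 0.54 × exp(−0.489 × 4) = 0.54 × exp(−1.956)
  = 0.54 × 0.1414 = 0.0764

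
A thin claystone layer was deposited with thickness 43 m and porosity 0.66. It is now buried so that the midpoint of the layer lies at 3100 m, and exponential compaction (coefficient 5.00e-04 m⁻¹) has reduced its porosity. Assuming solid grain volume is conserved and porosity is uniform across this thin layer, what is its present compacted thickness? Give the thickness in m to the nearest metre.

Working in km (1 km = 1000 m; k in km⁻¹ = k in m⁻¹ × 1000):
Porosity at 3.1 km: φ = 0.66·exp(−0.5×3.1) = 0.1401
Solid-volume conservation: h(1−φ) = h₀(1−φ₀) ⇒ h = h₀·(1−φ₀)/(1−φ)
h = 0.043 × (1 − 0.66)/(1 − 0.1401) = 0.043 × 0.3954 = 0.0170 km

17 m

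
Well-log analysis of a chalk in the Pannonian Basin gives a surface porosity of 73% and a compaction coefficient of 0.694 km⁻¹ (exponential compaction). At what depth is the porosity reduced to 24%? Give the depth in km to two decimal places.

1.60 km

Invert Athy's law: Z = ln(phi₀/phi) / β
Z = ln(0.73/0.24) / 0.694 = ln(3.042) / 0.694 = 1.1124 / 0.694 = 1.603 km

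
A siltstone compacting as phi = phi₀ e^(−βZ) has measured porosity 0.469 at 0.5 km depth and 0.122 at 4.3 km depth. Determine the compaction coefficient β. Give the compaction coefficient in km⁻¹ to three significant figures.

0.354 km⁻¹

Athy: phi(Z) = phi₀ e^(−βZ) ⇒ phi₁/phi₂ = e^{β(Z₂−Z₁)} ⇒ β = ln(phi₁/phi₂)/(Z₂−Z₁)
β = ln(0.469/0.122) / (4.3 − 0.5) = ln(3.844) / 3.8 = 1.3466 / 3.8 = 0.3544 km⁻¹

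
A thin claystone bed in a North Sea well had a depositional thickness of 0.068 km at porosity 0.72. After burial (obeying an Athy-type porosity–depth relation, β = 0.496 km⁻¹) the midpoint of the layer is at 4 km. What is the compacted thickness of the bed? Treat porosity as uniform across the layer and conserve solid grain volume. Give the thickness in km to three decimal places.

0.021 km

Porosity at 4 km: phi = 0.72·exp(−0.496×4) = 0.0990
Solid-volume conservation: h(1−phi) = h₀(1−phi₀) ⇒ h = h₀·(1−phi₀)/(1−phi)
h = 0.068 × (1 − 0.72)/(1 − 0.0990) = 0.068 × 0.3108 = 0.0211 km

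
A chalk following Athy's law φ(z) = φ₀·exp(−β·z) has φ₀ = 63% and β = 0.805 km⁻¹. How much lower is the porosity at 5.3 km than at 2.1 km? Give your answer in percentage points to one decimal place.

10.7 percentage points

φ(2.1) = 0.63·e^(−0.805×2.1) = 0.1162
φ(5.3) = 0.63·e^(−0.805×5.3) = 0.0088
Δφ = 0.1162 − 0.0088 = 0.1073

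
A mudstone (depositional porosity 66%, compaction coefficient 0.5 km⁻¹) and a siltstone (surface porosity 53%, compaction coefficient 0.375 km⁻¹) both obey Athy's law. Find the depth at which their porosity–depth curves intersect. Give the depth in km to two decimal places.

1.75 km

Set phi₀ₐ e^(−βₐZ) = phi₀ᵦ e^(−βᵦZ) ⇒ ln(phi₀ₐ/phi₀ᵦ) = (βₐ − βᵦ)·Z
Z = ln(0.66/0.53) / (0.5 − 0.375) = 0.2194 / 0.125 = 1.755 km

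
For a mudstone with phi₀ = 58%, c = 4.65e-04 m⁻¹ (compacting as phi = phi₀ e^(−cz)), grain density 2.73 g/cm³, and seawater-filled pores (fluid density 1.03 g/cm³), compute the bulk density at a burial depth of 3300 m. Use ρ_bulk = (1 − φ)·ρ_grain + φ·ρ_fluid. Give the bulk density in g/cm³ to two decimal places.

2.52 g/cm³

Working in km (1 km = 1000 m; c in km⁻¹ = c in m⁻¹ × 1000):
Porosity at depth: phi = 0.58·exp(−0.465×3.3) = 0.58×0.2156 = 0.1250
Bulk density: ρ_b = (1−phi)ρ_g + phi·ρ_f = 0.8750×2.73 + 0.1250×1.03
       = 2.389 + 0.129 = 2.517 g/cm³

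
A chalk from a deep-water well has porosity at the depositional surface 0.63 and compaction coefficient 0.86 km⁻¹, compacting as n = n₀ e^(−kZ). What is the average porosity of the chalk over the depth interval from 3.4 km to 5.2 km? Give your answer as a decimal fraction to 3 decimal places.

0.017

⟨n⟩ = (1/(Z₂−Z₁)) ∫ n₀ e^(−kZ) dZ = n₀·(e^(−k·Z₁) − e^(−k·Z₂)) / (k·(Z₂−Z₁))
e^(−0.86×3.4) = 0.0537; e^(−0.86×5.2) = 0.0114
⟨n⟩ = 0.63 × (0.0537 − 0.0114) / (0.86 × 1.8) = 0.63 × 0.0273 = 0.0172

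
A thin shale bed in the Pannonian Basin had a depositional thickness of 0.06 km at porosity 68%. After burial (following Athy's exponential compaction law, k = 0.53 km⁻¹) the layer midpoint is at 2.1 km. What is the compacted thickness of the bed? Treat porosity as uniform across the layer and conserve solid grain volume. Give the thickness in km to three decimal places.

Porosity at 2.1 km: φ = 0.68·exp(−0.53×2.1) = 0.2234
Solid-volume conservation: h(1−φ) = h₀(1−φ₀) ⇒ h = h₀·(1−φ₀)/(1−φ)
h = 0.06 × (1 − 0.68)/(1 − 0.2234) = 0.06 × 0.4121 = 0.0247 km

0.025 km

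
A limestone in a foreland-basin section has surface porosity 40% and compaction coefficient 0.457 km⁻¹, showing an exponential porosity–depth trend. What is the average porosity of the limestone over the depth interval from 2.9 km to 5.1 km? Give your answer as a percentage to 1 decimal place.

6.7%

⟨n⟩ = (1/(d₂−d₁)) ∫ n₀ e^(−kd) dd = n₀·(e^(−k·d₁) − e^(−k·d₂)) / (k·(d₂−d₁))
e^(−0.457×2.9) = 0.2657; e^(−0.457×5.1) = 0.0972
⟨n⟩ = 0.4 × (0.2657 − 0.0972) / (0.457 × 2.2) = 0.4 × 0.1676 = 0.0670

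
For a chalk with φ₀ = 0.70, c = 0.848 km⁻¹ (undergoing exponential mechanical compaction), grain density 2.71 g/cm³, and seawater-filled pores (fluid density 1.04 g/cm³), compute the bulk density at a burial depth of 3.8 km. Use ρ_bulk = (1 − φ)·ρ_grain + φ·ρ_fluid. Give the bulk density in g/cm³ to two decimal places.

Porosity at depth: φ = 0.7·exp(−0.848×3.8) = 0.7×0.0399 = 0.0279
Bulk density: ρ_b = (1−φ)ρ_g + φ·ρ_f = 0.9721×2.71 + 0.0279×1.04
       = 2.634 + 0.029 = 2.663 g/cm³

2.66 g/cm³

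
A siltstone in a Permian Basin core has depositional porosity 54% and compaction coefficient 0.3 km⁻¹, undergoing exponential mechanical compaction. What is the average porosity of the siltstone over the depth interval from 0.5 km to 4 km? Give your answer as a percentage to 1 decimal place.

⟨n⟩ = (1/(d₂−d₁)) ∫ n₀ e^(−kd) dd = n₀·(e^(−k·d₁) − e^(−k·d₂)) / (k·(d₂−d₁))
e^(−0.3×0.5) = 0.8607; e^(−0.3×4) = 0.3012
⟨n⟩ = 0.54 × (0.8607 − 0.3012) / (0.3 × 3.5) = 0.54 × 0.5329 = 0.2877

28.8%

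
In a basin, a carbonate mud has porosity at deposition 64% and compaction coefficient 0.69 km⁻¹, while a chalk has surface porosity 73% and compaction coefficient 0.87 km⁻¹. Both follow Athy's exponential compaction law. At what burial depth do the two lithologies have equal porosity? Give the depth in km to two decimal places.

0.73 km

Set φ₀ₐ e^(−βₐz) = φ₀ᵦ e^(−βᵦz) ⇒ ln(φ₀ₐ/φ₀ᵦ) = (βₐ − βᵦ)·z
z = ln(0.64/0.73) / (0.69 − 0.87) = -0.1316 / -0.18 = 0.731 km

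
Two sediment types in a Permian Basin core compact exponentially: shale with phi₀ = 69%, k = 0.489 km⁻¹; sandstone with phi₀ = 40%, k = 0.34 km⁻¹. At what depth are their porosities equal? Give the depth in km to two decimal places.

3.66 km

Set phi₀ₐ e^(−kₐZ) = phi₀ᵦ e^(−kᵦZ) ⇒ ln(phi₀ₐ/phi₀ᵦ) = (kₐ − kᵦ)·Z
Z = ln(0.69/0.4) / (0.489 − 0.34) = 0.5452 / 0.149 = 3.659 km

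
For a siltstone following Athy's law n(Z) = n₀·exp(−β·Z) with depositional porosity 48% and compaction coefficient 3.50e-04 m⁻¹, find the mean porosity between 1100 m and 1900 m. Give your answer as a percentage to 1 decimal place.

28.5%

Working in km (1 km = 1000 m; β in km⁻¹ = β in m⁻¹ × 1000):
⟨n⟩ = (1/(Z₂−Z₁)) ∫ n₀ e^(−βZ) dZ = n₀·(e^(−β·Z₁) − e^(−β·Z₂)) / (β·(Z₂−Z₁))
e^(−0.35×1.1) = 0.6805; e^(−0.35×1.9) = 0.5143
⟨n⟩ = 0.48 × (0.6805 − 0.5143) / (0.35 × 0.8) = 0.48 × 0.5935 = 0.2849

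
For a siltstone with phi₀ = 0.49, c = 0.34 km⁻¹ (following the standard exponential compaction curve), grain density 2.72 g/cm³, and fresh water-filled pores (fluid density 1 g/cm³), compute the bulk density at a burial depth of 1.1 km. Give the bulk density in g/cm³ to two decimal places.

Porosity at depth: phi = 0.49·exp(−0.34×1.1) = 0.49×0.6880 = 0.3371
Bulk density: ρ_b = (1−phi)ρ_g + phi·ρ_f = 0.6629×2.72 + 0.3371×1
       = 1.803 + 0.337 = 2.140 g/cm³

2.14 g/cm³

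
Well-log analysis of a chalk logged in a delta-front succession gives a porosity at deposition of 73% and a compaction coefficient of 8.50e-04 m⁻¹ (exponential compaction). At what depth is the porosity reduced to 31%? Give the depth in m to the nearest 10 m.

Working in km (1 km = 1000 m; β in km⁻¹ = β in m⁻¹ × 1000):
Invert Athy's law: Z = ln(φ₀/φ) / β
Z = ln(0.73/0.31) / 0.85 = ln(2.355) / 0.85 = 0.8565 / 0.85 = 1.008 km

1010 m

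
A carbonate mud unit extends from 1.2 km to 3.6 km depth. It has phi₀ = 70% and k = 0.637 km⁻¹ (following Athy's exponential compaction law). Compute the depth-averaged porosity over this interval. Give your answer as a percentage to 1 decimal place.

⟨phi⟩ = (1/(z₂−z₁)) ∫ phi₀ e^(−kz) dz = phi₀·(e^(−k·z₁) − e^(−k·z₂)) / (k·(z₂−z₁))
e^(−0.637×1.2) = 0.4656; e^(−0.637×3.6) = 0.1009
⟨phi⟩ = 0.7 × (0.4656 − 0.1009) / (0.637 × 2.4) = 0.7 × 0.2385 = 0.1670

16.7%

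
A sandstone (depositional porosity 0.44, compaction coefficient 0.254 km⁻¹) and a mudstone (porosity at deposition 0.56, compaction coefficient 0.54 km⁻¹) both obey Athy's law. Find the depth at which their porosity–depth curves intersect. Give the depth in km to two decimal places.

Set n₀ₐ e^(−cₐz) = n₀ᵦ e^(−cᵦz) ⇒ ln(n₀ₐ/n₀ᵦ) = (cₐ − cᵦ)·z
z = ln(0.44/0.56) / (0.254 − 0.54) = -0.2412 / -0.286 = 0.843 km

0.84 km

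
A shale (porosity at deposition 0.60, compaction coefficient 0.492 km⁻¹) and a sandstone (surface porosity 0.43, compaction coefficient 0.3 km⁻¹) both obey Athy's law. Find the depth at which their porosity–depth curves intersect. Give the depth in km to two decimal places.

1.74 km

Set φ₀ₐ e^(−kₐZ) = φ₀ᵦ e^(−kᵦZ) ⇒ ln(φ₀ₐ/φ₀ᵦ) = (kₐ − kᵦ)·Z
Z = ln(0.6/0.43) / (0.492 − 0.3) = 0.3331 / 0.192 = 1.735 km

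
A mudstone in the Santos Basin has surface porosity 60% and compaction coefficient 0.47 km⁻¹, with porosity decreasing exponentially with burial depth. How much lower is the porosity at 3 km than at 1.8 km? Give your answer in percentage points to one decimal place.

11.1 percentage points

phi(1.8) = 0.6·e^(−0.47×1.8) = 0.2575
phi(3) = 0.6·e^(−0.47×3) = 0.1465
Δphi = 0.2575 − 0.1465 = 0.1110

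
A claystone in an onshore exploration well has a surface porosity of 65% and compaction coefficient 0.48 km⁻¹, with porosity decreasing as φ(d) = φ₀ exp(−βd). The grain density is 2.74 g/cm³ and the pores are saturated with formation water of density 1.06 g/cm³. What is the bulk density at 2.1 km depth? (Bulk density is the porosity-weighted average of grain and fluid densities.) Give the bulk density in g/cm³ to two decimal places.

2.34 g/cm³

Porosity at depth: φ = 0.65·exp(−0.48×2.1) = 0.65×0.3649 = 0.2372
Bulk density: ρ_b = (1−φ)ρ_g + φ·ρ_f = 0.7628×2.74 + 0.2372×1.06
       = 2.090 + 0.251 = 2.341 g/cm³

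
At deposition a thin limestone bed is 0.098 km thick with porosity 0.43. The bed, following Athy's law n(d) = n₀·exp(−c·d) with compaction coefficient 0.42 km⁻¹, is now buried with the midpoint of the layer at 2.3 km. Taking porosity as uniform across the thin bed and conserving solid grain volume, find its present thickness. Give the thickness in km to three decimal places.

Porosity at 2.3 km: n = 0.43·exp(−0.42×2.3) = 0.1637
Solid-volume conservation: h(1−n) = h₀(1−n₀) ⇒ h = h₀·(1−n₀)/(1−n)
h = 0.098 × (1 − 0.43)/(1 − 0.1637) = 0.098 × 0.6815 = 0.0668 km

0.067 km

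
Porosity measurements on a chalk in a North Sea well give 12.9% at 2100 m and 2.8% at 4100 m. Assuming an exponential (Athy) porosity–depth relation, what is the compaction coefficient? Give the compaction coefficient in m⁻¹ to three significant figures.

0.000764 m⁻¹

Working in km (1 km = 1000 m; β in km⁻¹ = β in m⁻¹ × 1000):
Athy: n(Z) = n₀ e^(−βZ) ⇒ n₁/n₂ = e^{β(Z₂−Z₁)} ⇒ β = ln(n₁/n₂)/(Z₂−Z₁)
β = ln(0.129/0.028) / (4.1 − 2.1) = ln(4.607) / 2 = 1.5276 / 2 = 0.7638 km⁻¹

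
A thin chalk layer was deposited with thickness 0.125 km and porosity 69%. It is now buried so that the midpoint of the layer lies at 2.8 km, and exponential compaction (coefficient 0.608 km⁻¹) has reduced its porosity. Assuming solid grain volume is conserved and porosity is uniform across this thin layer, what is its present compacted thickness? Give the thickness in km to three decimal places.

0.044 km

Porosity at 2.8 km: φ = 0.69·exp(−0.608×2.8) = 0.1257
Solid-volume conservation: h(1−φ) = h₀(1−φ₀) ⇒ h = h₀·(1−φ₀)/(1−φ)
h = 0.125 × (1 − 0.69)/(1 − 0.1257) = 0.125 × 0.3546 = 0.0443 km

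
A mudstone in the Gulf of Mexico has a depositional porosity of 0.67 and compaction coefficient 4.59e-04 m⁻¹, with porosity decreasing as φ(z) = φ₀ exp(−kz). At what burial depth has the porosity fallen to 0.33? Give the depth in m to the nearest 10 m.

1540 m

Working in km (1 km = 1000 m; k in km⁻¹ = k in m⁻¹ × 1000):
Invert Athy's law: z = ln(φ₀/φ) / k
z = ln(0.67/0.33) / 0.459 = ln(2.03) / 0.459 = 0.7082 / 0.459 = 1.543 km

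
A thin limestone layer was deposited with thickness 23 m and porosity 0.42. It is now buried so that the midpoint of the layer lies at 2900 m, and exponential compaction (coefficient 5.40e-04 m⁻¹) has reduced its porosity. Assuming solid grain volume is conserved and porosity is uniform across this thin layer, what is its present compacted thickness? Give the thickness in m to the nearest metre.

Working in km (1 km = 1000 m; k in km⁻¹ = k in m⁻¹ × 1000):
Porosity at 2.9 km: n = 0.42·exp(−0.54×2.9) = 0.0877
Solid-volume conservation: h(1−n) = h₀(1−n₀) ⇒ h = h₀·(1−n₀)/(1−n)
h = 0.023 × (1 − 0.42)/(1 − 0.0877) = 0.023 × 0.6358 = 0.0146 km

15 m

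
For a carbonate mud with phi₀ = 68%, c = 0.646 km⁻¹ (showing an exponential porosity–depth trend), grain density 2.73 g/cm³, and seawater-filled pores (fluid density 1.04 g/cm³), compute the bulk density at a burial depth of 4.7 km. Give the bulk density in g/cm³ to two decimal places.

2.67 g/cm³

Porosity at depth: phi = 0.68·exp(−0.646×4.7) = 0.68×0.0480 = 0.0327
Bulk density: ρ_b = (1−phi)ρ_g + phi·ρ_f = 0.9673×2.73 + 0.0327×1.04
       = 2.641 + 0.034 = 2.675 g/cm³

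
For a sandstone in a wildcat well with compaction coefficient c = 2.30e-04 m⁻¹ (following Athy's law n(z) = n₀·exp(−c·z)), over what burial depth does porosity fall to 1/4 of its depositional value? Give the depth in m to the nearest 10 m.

6030 m

Working in km (1 km = 1000 m; c in km⁻¹ = c in m⁻¹ × 1000):
n/n₀ = 1/4 ⇒ exp(−c·z) = 1/4 ⇒ z = ln(4) / c
z = 1.3863 / 0.23 = 6.027 km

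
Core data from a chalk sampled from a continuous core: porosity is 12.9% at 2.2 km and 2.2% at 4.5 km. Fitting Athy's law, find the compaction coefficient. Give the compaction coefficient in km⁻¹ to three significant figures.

0.769 km⁻¹

Athy: φ(z) = φ₀ e^(−cz) ⇒ φ₁/φ₂ = e^{c(z₂−z₁)} ⇒ c = ln(φ₁/φ₂)/(z₂−z₁)
c = ln(0.129/0.022) / (4.5 − 2.2) = ln(5.864) / 2.3 = 1.7688 / 2.3 = 0.769 km⁻¹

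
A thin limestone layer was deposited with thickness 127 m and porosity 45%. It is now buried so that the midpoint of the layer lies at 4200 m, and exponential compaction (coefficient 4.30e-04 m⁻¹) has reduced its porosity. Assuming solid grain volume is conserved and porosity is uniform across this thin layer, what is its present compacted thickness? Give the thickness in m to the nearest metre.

75 m

Working in km (1 km = 1000 m; c in km⁻¹ = c in m⁻¹ × 1000):
Porosity at 4.2 km: n = 0.45·exp(−0.43×4.2) = 0.0739
Solid-volume conservation: h(1−n) = h₀(1−n₀) ⇒ h = h₀·(1−n₀)/(1−n)
h = 0.127 × (1 − 0.45)/(1 − 0.0739) = 0.127 × 0.5939 = 0.0754 km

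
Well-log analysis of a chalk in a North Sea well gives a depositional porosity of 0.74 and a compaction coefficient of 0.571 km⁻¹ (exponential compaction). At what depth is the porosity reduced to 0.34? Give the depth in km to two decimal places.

1.36 km

Invert Athy's law: Z = ln(n₀/n) / k
Z = ln(0.74/0.34) / 0.571 = ln(2.176) / 0.571 = 0.7777 / 0.571 = 1.362 km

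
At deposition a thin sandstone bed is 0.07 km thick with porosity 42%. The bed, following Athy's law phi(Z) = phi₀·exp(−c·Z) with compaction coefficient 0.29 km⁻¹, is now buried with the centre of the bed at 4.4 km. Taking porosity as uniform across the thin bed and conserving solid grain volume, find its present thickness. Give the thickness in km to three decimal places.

Porosity at 4.4 km: phi = 0.42·exp(−0.29×4.4) = 0.1172
Solid-volume conservation: h(1−phi) = h₀(1−phi₀) ⇒ h = h₀·(1−phi₀)/(1−phi)
h = 0.07 × (1 − 0.42)/(1 − 0.1172) = 0.07 × 0.6570 = 0.0460 km

0.046 km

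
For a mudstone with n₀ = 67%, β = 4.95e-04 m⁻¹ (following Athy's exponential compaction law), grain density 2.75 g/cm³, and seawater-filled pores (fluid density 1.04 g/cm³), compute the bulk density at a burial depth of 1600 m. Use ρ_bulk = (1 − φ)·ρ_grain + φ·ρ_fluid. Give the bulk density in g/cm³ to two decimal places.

2.23 g/cm³

Working in km (1 km = 1000 m; β in km⁻¹ = β in m⁻¹ × 1000):
Porosity at depth: n = 0.67·exp(−0.495×1.6) = 0.67×0.4529 = 0.3035
Bulk density: ρ_b = (1−n)ρ_g + n·ρ_f = 0.6965×2.75 + 0.3035×1.04
       = 1.915 + 0.316 = 2.231 g/cm³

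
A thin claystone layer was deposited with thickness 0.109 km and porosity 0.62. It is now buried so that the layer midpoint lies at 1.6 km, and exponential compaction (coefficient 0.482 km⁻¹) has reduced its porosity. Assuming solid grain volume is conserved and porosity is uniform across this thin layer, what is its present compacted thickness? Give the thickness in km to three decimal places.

Porosity at 1.6 km: phi = 0.62·exp(−0.482×1.6) = 0.2867
Solid-volume conservation: h(1−phi) = h₀(1−phi₀) ⇒ h = h₀·(1−phi₀)/(1−phi)
h = 0.109 × (1 − 0.62)/(1 − 0.2867) = 0.109 × 0.5328 = 0.0581 km

0.058 km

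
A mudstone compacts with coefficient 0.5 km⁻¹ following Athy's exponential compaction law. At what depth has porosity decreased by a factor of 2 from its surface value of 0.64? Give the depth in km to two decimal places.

n/n₀ = 1/2 ⇒ exp(−β·d) = 1/2 ⇒ d = ln(2) / β
d = 0.6931 / 0.5 = 1.386 km

1.39 km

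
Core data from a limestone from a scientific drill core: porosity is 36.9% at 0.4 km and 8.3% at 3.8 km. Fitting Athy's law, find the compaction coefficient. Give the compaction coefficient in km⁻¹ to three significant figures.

0.439 km⁻¹

Athy: φ(z) = φ₀ e^(−cz) ⇒ φ₁/φ₂ = e^{c(z₂−z₁)} ⇒ c = ln(φ₁/φ₂)/(z₂−z₁)
c = ln(0.369/0.083) / (3.8 − 0.4) = ln(4.446) / 3.4 = 1.4920 / 3.4 = 0.4388 km⁻¹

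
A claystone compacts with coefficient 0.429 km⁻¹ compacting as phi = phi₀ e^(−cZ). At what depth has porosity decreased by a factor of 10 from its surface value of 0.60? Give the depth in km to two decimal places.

phi/phi₀ = 1/10 ⇒ exp(−c·Z) = 1/10 ⇒ Z = ln(10) / c
Z = 2.3026 / 0.429 = 5.367 km

5.37 km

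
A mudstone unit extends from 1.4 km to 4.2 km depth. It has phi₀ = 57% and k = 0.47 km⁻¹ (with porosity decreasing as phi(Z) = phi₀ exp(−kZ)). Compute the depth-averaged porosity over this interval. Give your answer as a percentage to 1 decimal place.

⟨phi⟩ = (1/(Z₂−Z₁)) ∫ phi₀ e^(−kZ) dZ = phi₀·(e^(−k·Z₁) − e^(−k·Z₂)) / (k·(Z₂−Z₁))
e^(−0.47×1.4) = 0.5179; e^(−0.47×4.2) = 0.1389
⟨phi⟩ = 0.57 × (0.5179 − 0.1389) / (0.47 × 2.8) = 0.57 × 0.2880 = 0.1642

16.4%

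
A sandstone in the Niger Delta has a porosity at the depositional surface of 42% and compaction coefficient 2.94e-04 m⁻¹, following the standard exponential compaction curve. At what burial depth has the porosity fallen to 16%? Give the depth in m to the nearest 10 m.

3280 m

Working in km (1 km = 1000 m; c in km⁻¹ = c in m⁻¹ × 1000):
Invert Athy's law: d = ln(n₀/n) / c
d = ln(0.42/0.16) / 0.294 = ln(2.625) / 0.294 = 0.9651 / 0.294 = 3.283 km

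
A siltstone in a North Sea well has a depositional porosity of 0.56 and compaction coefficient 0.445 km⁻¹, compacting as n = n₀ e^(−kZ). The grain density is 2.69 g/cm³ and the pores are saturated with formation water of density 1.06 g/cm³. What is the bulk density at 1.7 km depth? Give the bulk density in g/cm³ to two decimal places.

Porosity at depth: n = 0.56·exp(−0.445×1.7) = 0.56×0.4693 = 0.2628
Bulk density: ρ_b = (1−n)ρ_g + n·ρ_f = 0.7372×2.69 + 0.2628×1.06
       = 1.983 + 0.279 = 2.262 g/cm³

2.26 g/cm³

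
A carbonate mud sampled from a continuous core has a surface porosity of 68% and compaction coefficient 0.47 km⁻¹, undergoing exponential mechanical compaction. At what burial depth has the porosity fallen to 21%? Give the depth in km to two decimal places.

2.50 km

Invert Athy's law: z = ln(phi₀/phi) / β
z = ln(0.68/0.21) / 0.47 = ln(3.238) / 0.47 = 1.1750 / 0.47 = 2.500 km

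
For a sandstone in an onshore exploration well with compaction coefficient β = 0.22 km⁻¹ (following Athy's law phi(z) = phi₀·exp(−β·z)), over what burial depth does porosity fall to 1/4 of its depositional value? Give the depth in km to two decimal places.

6.30 km

phi/phi₀ = 1/4 ⇒ exp(−β·z) = 1/4 ⇒ z = ln(4) / β
z = 1.3863 / 0.22 = 6.301 km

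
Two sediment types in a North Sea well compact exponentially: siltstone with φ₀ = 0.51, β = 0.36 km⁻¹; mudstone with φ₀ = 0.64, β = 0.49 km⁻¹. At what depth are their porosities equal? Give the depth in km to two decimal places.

Set φ₀ₐ e^(−βₐd) = φ₀ᵦ e^(−βᵦd) ⇒ ln(φ₀ₐ/φ₀ᵦ) = (βₐ − βᵦ)·d
d = ln(0.51/0.64) / (0.36 − 0.49) = -0.2271 / -0.13 = 1.747 km

1.75 km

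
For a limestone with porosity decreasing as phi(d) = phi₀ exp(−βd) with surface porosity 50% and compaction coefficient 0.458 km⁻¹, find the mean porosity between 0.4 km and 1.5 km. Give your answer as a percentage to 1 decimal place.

⟨phi⟩ = (1/(d₂−d₁)) ∫ phi₀ e^(−βd) dd = phi₀·(e^(−β·d₁) − e^(−β·d₂)) / (β·(d₂−d₁))
e^(−0.458×0.4) = 0.8326; e^(−0.458×1.5) = 0.5031
⟨phi⟩ = 0.5 × (0.8326 − 0.5031) / (0.458 × 1.1) = 0.5 × 0.6541 = 0.3270

32.7%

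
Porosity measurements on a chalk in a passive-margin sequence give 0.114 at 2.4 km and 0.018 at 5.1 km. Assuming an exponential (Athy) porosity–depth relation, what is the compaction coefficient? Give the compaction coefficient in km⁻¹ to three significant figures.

Athy: phi(d) = phi₀ e^(−βd) ⇒ phi₁/phi₂ = e^{β(d₂−d₁)} ⇒ β = ln(phi₁/phi₂)/(d₂−d₁)
β = ln(0.114/0.018) / (5.1 − 2.4) = ln(6.333) / 2.7 = 1.8458 / 2.7 = 0.6836 km⁻¹

0.684 km⁻¹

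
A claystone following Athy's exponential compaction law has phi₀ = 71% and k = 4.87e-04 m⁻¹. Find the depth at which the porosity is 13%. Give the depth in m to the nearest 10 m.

3490 m

Working in km (1 km = 1000 m; k in km⁻¹ = k in m⁻¹ × 1000):
Invert Athy's law: d = ln(phi₀/phi) / k
d = ln(0.71/0.13) / 0.487 = ln(5.462) / 0.487 = 1.6977 / 0.487 = 3.486 km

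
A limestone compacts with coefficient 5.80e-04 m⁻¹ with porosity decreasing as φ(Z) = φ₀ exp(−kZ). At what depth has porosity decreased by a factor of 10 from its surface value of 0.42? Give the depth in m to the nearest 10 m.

Working in km (1 km = 1000 m; k in km⁻¹ = k in m⁻¹ × 1000):
φ/φ₀ = 1/10 ⇒ exp(−k·Z) = 1/10 ⇒ Z = ln(10) / k
Z = 2.3026 / 0.58 = 3.970 km

3970 m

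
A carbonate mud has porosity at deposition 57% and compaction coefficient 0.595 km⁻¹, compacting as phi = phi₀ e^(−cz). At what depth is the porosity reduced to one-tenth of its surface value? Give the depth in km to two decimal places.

3.87 km

phi/phi₀ = 1/10 ⇒ exp(−c·z) = 1/10 ⇒ z = ln(10) / c
z = 2.3026 / 0.595 = 3.870 km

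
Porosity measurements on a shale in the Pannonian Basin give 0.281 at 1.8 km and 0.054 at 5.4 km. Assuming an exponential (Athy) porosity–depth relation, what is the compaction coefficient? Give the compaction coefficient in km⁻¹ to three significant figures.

0.458 km⁻¹

Athy: n(z) = n₀ e^(−cz) ⇒ n₁/n₂ = e^{c(z₂−z₁)} ⇒ c = ln(n₁/n₂)/(z₂−z₁)
c = ln(0.281/0.054) / (5.4 − 1.8) = ln(5.204) / 3.6 = 1.6494 / 3.6 = 0.4582 km⁻¹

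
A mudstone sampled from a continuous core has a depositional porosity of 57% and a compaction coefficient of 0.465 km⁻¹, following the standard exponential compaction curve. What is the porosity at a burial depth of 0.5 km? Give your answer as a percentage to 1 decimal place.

phi = phi₀·exp(−k·Z) = 0.57 × exp(−0.465 × 0.5) = 0.57 × exp(−0.2325)
  = 0.57 × 0.7925 = 0.4518

45.2%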